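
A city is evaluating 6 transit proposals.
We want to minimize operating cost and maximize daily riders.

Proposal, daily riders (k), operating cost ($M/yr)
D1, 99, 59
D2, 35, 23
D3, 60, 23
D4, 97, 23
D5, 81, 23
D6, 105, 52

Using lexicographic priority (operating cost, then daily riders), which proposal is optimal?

D4

First minimize operating cost: best is 23, kept {D2, D3, D4, D5}.
Then maximize daily riders: best is 97, kept {D4}.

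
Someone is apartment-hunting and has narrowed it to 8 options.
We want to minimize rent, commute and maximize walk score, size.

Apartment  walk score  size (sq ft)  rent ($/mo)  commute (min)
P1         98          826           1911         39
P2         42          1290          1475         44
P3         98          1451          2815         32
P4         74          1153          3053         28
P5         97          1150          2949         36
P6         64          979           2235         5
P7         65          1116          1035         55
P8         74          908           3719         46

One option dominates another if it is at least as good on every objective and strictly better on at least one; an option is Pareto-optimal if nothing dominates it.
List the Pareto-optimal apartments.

P1: not dominated.
P2: not dominated.
P3: not dominated (best size).
P4: not dominated.
P5: dominated by P3 (walk score 98≥97, size 1451≥1150, rent 2815≤2949, commute 32≤36).
P6: not dominated (best commute).
P7: not dominated (best rent).
P8: dominated by P3 (walk score 98≥74, size 1451≥908, rent 2815≤3719, commute 32≤46).

P1, P2, P3, P4, P6, P7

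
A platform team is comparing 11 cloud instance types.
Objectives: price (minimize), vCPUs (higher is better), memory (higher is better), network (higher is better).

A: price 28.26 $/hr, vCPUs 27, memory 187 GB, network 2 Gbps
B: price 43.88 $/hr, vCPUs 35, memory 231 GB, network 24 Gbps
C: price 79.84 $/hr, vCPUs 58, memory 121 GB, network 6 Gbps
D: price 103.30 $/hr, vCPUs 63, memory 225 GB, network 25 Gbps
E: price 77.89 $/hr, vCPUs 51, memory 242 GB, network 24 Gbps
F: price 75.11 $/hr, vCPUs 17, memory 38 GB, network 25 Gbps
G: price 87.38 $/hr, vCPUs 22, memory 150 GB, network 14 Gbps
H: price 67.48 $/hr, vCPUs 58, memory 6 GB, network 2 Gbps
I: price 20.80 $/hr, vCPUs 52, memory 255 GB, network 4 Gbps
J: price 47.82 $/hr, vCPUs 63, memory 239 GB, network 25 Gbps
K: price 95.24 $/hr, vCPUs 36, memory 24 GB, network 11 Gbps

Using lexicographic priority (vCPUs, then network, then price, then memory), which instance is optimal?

First maximize vCPUs: best is 63, kept {D, J}.
Then maximize network: best is 25, kept {D, J}.
Then minimize price: best is 47.82, kept {J}.

J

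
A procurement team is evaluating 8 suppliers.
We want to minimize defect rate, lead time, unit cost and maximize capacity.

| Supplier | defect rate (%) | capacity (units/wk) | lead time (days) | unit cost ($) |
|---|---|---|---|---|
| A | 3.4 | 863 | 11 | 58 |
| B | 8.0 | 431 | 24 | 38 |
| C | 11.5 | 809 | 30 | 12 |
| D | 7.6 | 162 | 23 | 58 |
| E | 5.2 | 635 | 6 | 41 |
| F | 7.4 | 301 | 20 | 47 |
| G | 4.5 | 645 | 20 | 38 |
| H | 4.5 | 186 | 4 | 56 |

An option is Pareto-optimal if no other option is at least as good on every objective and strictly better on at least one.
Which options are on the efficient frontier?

A, C, E, G, H

A: not dominated (best defect rate).
B: dominated by G (defect rate 4.5≤8.0, capacity 645≥431, lead time 20≤24, unit cost 38≤38).
C: not dominated (best unit cost).
D: dominated by A (defect rate 3.4≤7.6, capacity 863≥162, lead time 11≤23, unit cost 58≤58).
E: not dominated.
F: dominated by E (defect rate 5.2≤7.4, capacity 635≥301, lead time 6≤20, unit cost 41≤47).
G: not dominated.
H: not dominated (best lead time).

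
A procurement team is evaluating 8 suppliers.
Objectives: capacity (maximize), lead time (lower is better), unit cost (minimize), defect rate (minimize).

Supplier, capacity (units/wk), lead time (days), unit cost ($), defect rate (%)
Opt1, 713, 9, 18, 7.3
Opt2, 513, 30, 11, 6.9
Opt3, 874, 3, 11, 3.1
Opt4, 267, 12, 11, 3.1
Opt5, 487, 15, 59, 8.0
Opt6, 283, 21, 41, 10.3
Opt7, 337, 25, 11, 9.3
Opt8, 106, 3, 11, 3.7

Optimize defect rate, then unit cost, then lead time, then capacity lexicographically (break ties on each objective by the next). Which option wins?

First minimize defect rate: best is 3.1, kept {Opt3, Opt4}.
Then minimize unit cost: best is 11, kept {Opt3, Opt4}.
Then minimize lead time: best is 3, kept {Opt3}.

Opt3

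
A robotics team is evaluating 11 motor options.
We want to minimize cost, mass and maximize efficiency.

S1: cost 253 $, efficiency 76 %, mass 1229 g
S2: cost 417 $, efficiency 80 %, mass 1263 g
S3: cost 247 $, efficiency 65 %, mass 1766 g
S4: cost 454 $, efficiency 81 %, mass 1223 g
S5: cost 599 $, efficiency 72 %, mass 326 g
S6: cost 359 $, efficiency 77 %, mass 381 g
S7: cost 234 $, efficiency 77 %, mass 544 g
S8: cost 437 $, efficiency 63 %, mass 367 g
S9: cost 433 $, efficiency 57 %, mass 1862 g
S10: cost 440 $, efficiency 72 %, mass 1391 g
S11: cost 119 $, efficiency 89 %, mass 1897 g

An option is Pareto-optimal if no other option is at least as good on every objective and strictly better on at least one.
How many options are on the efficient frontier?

S1: dominated by S7 (cost 234≤253, efficiency 77≥76, mass 544≤1229).
S2: not dominated.
S3: dominated by S7 (cost 234≤247, efficiency 77≥65, mass 544≤1766).
S4: not dominated.
S5: not dominated (best mass).
S6: not dominated.
S7: not dominated.
S8: not dominated.
S9: dominated by S1 (cost 253≤433, efficiency 76≥57, mass 1229≤1862).
S10: dominated by S1 (cost 253≤440, efficiency 76≥72, mass 1229≤1391).
S11: not dominated (best cost).
Pareto-optimal: S2, S4, S5, S6, S7, S8, S11 → 7.

7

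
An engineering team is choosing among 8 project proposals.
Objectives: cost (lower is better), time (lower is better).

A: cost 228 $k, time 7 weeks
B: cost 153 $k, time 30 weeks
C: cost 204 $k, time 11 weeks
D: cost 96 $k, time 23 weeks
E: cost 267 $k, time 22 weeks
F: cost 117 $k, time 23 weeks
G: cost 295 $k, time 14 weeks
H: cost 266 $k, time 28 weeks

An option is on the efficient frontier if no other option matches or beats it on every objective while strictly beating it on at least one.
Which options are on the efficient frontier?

A, C, D

A: not dominated (best time).
B: dominated by D (cost 96≤153, time 23≤30).
C: not dominated.
D: not dominated (best cost).
E: dominated by A (cost 228≤267, time 7≤22).
F: dominated by D (cost 96≤117, time 23≤23).
G: dominated by A (cost 228≤295, time 7≤14).
H: dominated by A (cost 228≤266, time 7≤28).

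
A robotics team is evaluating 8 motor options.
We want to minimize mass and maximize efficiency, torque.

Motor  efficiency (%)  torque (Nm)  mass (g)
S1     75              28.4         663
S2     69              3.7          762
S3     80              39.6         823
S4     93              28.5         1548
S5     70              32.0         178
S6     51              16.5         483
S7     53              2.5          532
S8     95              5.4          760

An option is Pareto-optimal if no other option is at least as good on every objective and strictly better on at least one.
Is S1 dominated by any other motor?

S2: worse on efficiency (69 vs 75).
S3: worse on mass (823 vs 663).
S4: worse on mass (1548 vs 663).
S5: worse on efficiency (70 vs 75).
S6: worse on efficiency (51 vs 75).
S7: worse on efficiency (53 vs 75).
S8: worse on torque (5.4 vs 28.4).
No option is at least as good as S1 on every objective and strictly better on one.

No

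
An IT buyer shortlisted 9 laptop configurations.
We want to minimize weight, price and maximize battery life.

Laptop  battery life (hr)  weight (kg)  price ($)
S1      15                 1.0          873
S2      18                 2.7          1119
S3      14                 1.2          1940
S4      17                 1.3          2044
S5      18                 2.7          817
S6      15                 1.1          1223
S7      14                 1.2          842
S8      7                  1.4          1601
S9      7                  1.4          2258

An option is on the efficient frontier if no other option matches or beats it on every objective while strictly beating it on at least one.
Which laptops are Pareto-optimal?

S1, S4, S5, S7

S1: not dominated (best weight).
S2: dominated by S5 (battery life 18≥18, weight 2.7≤2.7, price 817≤1119).
S3: dominated by S1 (battery life 15≥14, weight 1.0≤1.2, price 873≤1940).
S4: not dominated.
S5: not dominated (best price).
S6: dominated by S1 (battery life 15≥15, weight 1.0≤1.1, price 873≤1223).
S7: not dominated.
S8: dominated by S1 (battery life 15≥7, weight 1.0≤1.4, price 873≤1601).
S9: dominated by S1 (battery life 15≥7, weight 1.0≤1.4, price 873≤2258).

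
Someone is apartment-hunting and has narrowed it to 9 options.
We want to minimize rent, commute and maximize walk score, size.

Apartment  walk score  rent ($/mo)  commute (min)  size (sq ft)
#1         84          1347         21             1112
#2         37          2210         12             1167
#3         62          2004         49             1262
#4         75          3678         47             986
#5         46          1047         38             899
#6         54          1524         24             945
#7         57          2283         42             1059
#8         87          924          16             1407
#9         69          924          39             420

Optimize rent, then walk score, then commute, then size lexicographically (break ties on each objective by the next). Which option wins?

First minimize rent: best is 924, kept {#8, #9}.
Then maximize walk score: best is 87, kept {#8}.

#8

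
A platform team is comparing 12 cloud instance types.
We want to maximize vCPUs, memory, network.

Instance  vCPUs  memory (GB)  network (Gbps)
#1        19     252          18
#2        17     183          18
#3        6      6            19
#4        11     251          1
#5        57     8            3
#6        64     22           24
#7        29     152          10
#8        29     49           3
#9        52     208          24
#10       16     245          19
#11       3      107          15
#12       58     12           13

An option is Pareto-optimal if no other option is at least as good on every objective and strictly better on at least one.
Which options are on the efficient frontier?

#1: not dominated (best memory).
#2: dominated by #1 (vCPUs 19≥17, memory 252≥183, network 18≥18).
#3: dominated by #6 (vCPUs 64≥6, memory 22≥6, network 24≥19).
#4: dominated by #1 (vCPUs 19≥11, memory 252≥251, network 18≥1).
#5: dominated by #6 (vCPUs 64≥57, memory 22≥8, network 24≥3).
#6: not dominated (best vCPUs).
#7: dominated by #9 (vCPUs 52≥29, memory 208≥152, network 24≥10).
#8: dominated by #7 (vCPUs 29≥29, memory 152≥49, network 10≥3).
#9: not dominated.
#10: not dominated.
#11: dominated by #1 (vCPUs 19≥3, memory 252≥107, network 18≥15).
#12: dominated by #6 (vCPUs 64≥58, memory 22≥12, network 24≥13).

#1, #6, #9, #10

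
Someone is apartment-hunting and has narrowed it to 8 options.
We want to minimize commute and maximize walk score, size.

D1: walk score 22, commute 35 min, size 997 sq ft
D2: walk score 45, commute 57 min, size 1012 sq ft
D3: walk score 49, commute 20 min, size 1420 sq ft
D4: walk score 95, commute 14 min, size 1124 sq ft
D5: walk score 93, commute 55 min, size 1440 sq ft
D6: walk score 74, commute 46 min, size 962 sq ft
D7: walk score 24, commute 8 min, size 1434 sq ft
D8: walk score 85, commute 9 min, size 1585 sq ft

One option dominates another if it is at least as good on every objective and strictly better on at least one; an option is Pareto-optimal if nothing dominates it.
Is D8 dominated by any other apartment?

D1: worse on walk score (22 vs 85).
D2: worse on walk score (45 vs 85).
D3: worse on walk score (49 vs 85).
D4: worse on commute (14 vs 9).
D5: worse on commute (55 vs 9).
D6: worse on walk score (74 vs 85).
D7: worse on walk score (24 vs 85).
No option is at least as good as D8 on every objective and strictly better on one.

No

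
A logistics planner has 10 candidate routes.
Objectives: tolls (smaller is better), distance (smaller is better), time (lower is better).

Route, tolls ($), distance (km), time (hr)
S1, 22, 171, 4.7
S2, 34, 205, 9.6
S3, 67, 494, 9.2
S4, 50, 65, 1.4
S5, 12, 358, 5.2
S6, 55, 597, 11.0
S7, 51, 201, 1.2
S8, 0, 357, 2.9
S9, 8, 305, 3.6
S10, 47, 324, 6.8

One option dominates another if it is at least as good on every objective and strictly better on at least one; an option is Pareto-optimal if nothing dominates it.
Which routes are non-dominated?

S1: not dominated.
S2: dominated by S1 (tolls 22≤34, distance 171≤205, time 4.7≤9.6).
S3: dominated by S1 (tolls 22≤67, distance 171≤494, time 4.7≤9.2).
S4: not dominated (best distance).
S5: dominated by S8 (tolls 0≤12, distance 357≤358, time 2.9≤5.2).
S6: dominated by S1 (tolls 22≤55, distance 171≤597, time 4.7≤11.0).
S7: not dominated (best time).
S8: not dominated (best tolls).
S9: not dominated.
S10: dominated by S1 (tolls 22≤47, distance 171≤324, time 4.7≤6.8).

S1, S4, S7, S8, S9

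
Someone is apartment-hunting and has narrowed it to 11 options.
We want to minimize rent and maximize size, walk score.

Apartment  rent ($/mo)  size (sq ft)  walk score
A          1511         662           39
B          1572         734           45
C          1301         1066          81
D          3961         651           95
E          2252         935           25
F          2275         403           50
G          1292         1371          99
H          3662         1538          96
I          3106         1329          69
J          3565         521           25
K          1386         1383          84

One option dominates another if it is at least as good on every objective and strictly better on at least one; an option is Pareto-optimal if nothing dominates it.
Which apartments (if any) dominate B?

C: rent 1301≤1572, size 1066≥734, walk score 81≥45 — dominates B.
G: rent 1292≤1572, size 1371≥734, walk score 99≥45 — dominates B.
K: rent 1386≤1572, size 1383≥734, walk score 84≥45 — dominates B.
Others (A, D, E, F, H, I, J) are each worse than B on at least one objective.

C, G, K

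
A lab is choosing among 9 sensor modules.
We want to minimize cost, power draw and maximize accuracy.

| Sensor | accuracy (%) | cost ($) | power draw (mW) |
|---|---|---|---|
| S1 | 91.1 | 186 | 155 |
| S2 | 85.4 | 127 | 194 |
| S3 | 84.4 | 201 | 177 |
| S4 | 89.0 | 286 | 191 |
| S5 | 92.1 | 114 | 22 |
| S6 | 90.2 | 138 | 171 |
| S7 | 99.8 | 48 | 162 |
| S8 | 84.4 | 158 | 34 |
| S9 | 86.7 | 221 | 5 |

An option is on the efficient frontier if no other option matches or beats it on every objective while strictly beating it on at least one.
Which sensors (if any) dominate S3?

S1: accuracy 91.1≥84.4, cost 186≤201, power draw 155≤177 — dominates S3.
S5: accuracy 92.1≥84.4, cost 114≤201, power draw 22≤177 — dominates S3.
S6: accuracy 90.2≥84.4, cost 138≤201, power draw 171≤177 — dominates S3.
S7: accuracy 99.8≥84.4, cost 48≤201, power draw 162≤177 — dominates S3.
S8: accuracy 84.4≥84.4, cost 158≤201, power draw 34≤177 — dominates S3.
Others (S2, S4, S9) are each worse than S3 on at least one objective.

S1, S5, S6, S7, S8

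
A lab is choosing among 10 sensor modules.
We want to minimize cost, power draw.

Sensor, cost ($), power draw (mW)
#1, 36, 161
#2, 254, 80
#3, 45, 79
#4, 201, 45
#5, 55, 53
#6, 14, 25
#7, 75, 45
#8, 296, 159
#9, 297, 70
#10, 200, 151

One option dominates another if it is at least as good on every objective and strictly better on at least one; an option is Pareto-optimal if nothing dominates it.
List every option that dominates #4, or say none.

#6, #7

#6: cost 14≤201, power draw 25≤45 — dominates #4.
#7: cost 75≤201, power draw 45≤45 — dominates #4.
Others (#1, #2, #3, #5, #8, #9, #10) are each worse than #4 on at least one objective.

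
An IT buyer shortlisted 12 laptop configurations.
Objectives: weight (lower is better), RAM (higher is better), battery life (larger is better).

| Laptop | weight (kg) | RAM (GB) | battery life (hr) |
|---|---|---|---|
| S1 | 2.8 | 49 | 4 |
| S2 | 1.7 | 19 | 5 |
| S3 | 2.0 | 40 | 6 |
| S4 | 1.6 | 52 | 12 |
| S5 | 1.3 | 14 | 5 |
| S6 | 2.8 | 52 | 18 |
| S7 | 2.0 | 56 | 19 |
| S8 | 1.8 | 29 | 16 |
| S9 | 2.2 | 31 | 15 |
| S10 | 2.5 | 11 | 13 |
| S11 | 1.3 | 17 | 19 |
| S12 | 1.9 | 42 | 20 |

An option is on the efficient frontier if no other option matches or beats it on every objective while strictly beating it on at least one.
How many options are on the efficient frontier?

5

S1: dominated by S4 (weight 1.6≤2.8, RAM 52≥49, battery life 12≥4).
S2: dominated by S4 (weight 1.6≤1.7, RAM 52≥19, battery life 12≥5).
S3: dominated by S4 (weight 1.6≤2.0, RAM 52≥40, battery life 12≥6).
S4: not dominated.
S5: dominated by S11 (weight 1.3≤1.3, RAM 17≥14, battery life 19≥5).
S6: dominated by S7 (weight 2.0≤2.8, RAM 56≥52, battery life 19≥18).
S7: not dominated (best RAM).
S8: not dominated.
S9: dominated by S7 (weight 2.0≤2.2, RAM 56≥31, battery life 19≥15).
S10: dominated by S7 (weight 2.0≤2.5, RAM 56≥11, battery life 19≥13).
S11: not dominated.
S12: not dominated (best battery life).
Pareto-optimal: S4, S7, S8, S11, S12 → 5.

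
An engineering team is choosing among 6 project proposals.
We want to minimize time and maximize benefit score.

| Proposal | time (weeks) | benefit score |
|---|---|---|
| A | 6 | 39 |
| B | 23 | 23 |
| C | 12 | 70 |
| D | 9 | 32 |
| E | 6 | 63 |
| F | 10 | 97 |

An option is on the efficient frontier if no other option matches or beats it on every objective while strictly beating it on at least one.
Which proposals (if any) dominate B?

A, C, D, E, F

A: time 6≤23, benefit score 39≥23 — dominates B.
C: time 12≤23, benefit score 70≥23 — dominates B.
D: time 9≤23, benefit score 32≥23 — dominates B.
E: time 6≤23, benefit score 63≥23 — dominates B.
F: time 10≤23, benefit score 97≥23 — dominates B.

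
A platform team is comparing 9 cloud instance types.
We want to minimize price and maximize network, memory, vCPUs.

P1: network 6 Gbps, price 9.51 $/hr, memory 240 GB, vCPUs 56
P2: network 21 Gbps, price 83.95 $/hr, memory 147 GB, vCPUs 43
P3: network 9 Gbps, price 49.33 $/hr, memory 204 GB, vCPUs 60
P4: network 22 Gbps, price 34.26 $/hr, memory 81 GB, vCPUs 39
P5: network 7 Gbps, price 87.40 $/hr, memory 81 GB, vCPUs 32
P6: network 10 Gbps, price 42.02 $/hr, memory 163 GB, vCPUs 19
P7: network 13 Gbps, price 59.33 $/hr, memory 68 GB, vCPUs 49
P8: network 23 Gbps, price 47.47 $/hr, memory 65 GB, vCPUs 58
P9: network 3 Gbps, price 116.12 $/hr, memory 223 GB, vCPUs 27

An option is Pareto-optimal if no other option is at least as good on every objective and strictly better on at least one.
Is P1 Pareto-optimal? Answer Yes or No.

P2: worse on price (83.95 vs 9.51).
P3: worse on price (49.33 vs 9.51).
P4: worse on price (34.26 vs 9.51).
P5: worse on price (87.40 vs 9.51).
P6: worse on price (42.02 vs 9.51).
P7: worse on price (59.33 vs 9.51).
P8: worse on price (47.47 vs 9.51).
P9: worse on network (3 vs 6).
No option is at least as good as P1 on every objective and strictly better on one.

Yes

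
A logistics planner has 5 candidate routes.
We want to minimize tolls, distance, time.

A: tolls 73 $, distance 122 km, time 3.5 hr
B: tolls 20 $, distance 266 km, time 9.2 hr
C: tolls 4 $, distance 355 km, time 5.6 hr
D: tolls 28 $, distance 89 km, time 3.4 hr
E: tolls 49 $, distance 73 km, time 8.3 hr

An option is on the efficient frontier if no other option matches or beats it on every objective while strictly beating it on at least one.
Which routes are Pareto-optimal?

A: dominated by D (tolls 28≤73, distance 89≤122, time 3.4≤3.5).
B: not dominated.
C: not dominated (best tolls).
D: not dominated (best time).
E: not dominated (best distance).

B, C, D, E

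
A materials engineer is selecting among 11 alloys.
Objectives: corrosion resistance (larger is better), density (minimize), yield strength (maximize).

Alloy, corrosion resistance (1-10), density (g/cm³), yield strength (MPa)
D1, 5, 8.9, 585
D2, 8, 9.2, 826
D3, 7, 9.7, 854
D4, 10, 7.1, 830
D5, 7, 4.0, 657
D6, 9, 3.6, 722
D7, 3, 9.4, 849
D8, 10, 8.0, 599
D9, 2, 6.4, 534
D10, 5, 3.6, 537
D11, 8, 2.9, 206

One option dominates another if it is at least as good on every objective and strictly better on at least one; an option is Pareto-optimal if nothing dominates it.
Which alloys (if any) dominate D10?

D6

D6: corrosion resistance 9≥5, density 3.6≤3.6, yield strength 722≥537 — dominates D10.
Others (D1, D2, D3, D4, D5, D7, D8, D9, D11) are each worse than D10 on at least one objective.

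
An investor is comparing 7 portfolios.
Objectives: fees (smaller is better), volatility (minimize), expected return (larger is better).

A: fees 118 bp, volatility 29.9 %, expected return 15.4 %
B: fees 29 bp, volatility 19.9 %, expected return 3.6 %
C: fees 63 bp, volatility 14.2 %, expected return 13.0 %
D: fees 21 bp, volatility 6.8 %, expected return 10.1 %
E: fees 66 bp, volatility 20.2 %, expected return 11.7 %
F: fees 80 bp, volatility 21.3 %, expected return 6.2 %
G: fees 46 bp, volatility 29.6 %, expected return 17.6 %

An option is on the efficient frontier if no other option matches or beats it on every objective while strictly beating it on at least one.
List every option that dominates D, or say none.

none

A: worse on fees (118 vs 21).
B: worse on fees (29 vs 21).
C: worse on fees (63 vs 21).
E: worse on fees (66 vs 21).
F: worse on fees (80 vs 21).
G: worse on fees (46 vs 21).
No option dominates D.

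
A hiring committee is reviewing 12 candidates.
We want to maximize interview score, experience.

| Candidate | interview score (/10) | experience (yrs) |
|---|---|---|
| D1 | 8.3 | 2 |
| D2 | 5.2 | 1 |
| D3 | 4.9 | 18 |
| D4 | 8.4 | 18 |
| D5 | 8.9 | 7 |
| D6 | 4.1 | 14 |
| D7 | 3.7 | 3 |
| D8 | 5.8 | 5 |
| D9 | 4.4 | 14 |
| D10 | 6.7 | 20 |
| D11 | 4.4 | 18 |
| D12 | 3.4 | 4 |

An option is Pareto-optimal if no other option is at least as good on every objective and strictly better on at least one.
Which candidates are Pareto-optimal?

D1: dominated by D4 (interview score 8.4≥8.3, experience 18≥2).
D2: dominated by D1 (interview score 8.3≥5.2, experience 2≥1).
D3: dominated by D4 (interview score 8.4≥4.9, experience 18≥18).
D4: not dominated.
D5: not dominated (best interview score).
D6: dominated by D3 (interview score 4.9≥4.1, experience 18≥14).
D7: dominated by D3 (interview score 4.9≥3.7, experience 18≥3).
D8: dominated by D4 (interview score 8.4≥5.8, experience 18≥5).
D9: dominated by D3 (interview score 4.9≥4.4, experience 18≥14).
D10: not dominated (best experience).
D11: dominated by D3 (interview score 4.9≥4.4, experience 18≥18).
D12: dominated by D3 (interview score 4.9≥3.4, experience 18≥4).

D4, D5, D10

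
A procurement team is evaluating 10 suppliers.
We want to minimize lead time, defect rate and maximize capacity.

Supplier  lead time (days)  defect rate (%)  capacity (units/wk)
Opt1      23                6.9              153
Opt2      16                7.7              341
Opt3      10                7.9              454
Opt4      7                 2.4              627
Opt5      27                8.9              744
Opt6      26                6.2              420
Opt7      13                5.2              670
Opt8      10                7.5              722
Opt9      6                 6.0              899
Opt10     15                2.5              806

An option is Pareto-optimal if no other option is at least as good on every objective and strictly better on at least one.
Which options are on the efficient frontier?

Opt1: dominated by Opt4 (lead time 7≤23, defect rate 2.4≤6.9, capacity 627≥153).
Opt2: dominated by Opt4 (lead time 7≤16, defect rate 2.4≤7.7, capacity 627≥341).
Opt3: dominated by Opt4 (lead time 7≤10, defect rate 2.4≤7.9, capacity 627≥454).
Opt4: not dominated (best defect rate).
Opt5: dominated by Opt9 (lead time 6≤27, defect rate 6.0≤8.9, capacity 899≥744).
Opt6: dominated by Opt4 (lead time 7≤26, defect rate 2.4≤6.2, capacity 627≥420).
Opt7: not dominated.
Opt8: dominated by Opt9 (lead time 6≤10, defect rate 6.0≤7.5, capacity 899≥722).
Opt9: not dominated (best lead time).
Opt10: not dominated.

Opt4, Opt7, Opt9, Opt10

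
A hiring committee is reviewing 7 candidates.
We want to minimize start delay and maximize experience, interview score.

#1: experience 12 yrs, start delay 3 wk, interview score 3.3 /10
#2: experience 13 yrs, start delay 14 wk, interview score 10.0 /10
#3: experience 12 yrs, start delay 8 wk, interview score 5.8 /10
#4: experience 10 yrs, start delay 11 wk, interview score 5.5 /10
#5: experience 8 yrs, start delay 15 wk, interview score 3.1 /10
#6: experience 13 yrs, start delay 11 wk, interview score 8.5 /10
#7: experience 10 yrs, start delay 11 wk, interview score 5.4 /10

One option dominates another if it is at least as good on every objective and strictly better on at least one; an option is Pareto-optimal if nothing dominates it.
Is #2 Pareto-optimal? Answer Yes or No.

Yes

#1: worse on experience (12 vs 13).
#3: worse on experience (12 vs 13).
#4: worse on experience (10 vs 13).
#5: worse on experience (8 vs 13).
#6: worse on interview score (8.5 vs 10.0).
#7: worse on experience (10 vs 13).
No option is at least as good as #2 on every objective and strictly better on one.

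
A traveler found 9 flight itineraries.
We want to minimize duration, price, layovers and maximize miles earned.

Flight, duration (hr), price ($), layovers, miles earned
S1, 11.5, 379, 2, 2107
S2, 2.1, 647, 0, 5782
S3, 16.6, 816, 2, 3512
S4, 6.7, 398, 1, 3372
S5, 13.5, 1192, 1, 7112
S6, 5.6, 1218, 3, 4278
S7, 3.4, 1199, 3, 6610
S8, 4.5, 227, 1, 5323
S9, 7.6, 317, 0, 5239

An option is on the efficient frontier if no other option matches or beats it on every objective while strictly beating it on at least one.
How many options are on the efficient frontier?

S1: dominated by S8 (duration 4.5≤11.5, price 227≤379, layovers 1≤2, miles earned 5323≥2107).
S2: not dominated (best duration).
S3: dominated by S2 (duration 2.1≤16.6, price 647≤816, layovers 0≤2, miles earned 5782≥3512).
S4: dominated by S8 (duration 4.5≤6.7, price 227≤398, layovers 1≤1, miles earned 5323≥3372).
S5: not dominated (best miles earned).
S6: dominated by S2 (duration 2.1≤5.6, price 647≤1218, layovers 0≤3, miles earned 5782≥4278).
S7: not dominated.
S8: not dominated (best price).
S9: not dominated.
Pareto-optimal: S2, S5, S7, S8, S9 → 5.

5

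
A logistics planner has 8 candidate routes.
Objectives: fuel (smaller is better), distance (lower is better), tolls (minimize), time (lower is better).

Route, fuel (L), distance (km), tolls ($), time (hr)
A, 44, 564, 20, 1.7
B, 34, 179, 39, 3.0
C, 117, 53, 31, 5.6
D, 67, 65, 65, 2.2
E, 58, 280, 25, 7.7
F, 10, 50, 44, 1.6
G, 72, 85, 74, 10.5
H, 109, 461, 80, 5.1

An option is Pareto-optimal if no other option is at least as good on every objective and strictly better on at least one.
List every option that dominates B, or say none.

none

A: worse on fuel (44 vs 34).
C: worse on fuel (117 vs 34).
D: worse on fuel (67 vs 34).
E: worse on fuel (58 vs 34).
F: worse on tolls (44 vs 39).
G: worse on fuel (72 vs 34).
H: worse on fuel (109 vs 34).
No option dominates B.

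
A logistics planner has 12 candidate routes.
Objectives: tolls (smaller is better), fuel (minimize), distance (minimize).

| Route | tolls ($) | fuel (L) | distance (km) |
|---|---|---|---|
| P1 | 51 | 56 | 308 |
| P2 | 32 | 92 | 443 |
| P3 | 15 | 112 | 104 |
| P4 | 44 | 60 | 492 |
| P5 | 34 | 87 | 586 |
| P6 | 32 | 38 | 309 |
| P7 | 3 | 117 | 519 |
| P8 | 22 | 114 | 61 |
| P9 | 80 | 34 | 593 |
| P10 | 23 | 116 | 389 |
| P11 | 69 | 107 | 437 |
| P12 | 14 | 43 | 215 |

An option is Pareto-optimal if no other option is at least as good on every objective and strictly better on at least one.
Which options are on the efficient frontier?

P1: dominated by P12 (tolls 14≤51, fuel 43≤56, distance 215≤308).
P2: dominated by P6 (tolls 32≤32, fuel 38≤92, distance 309≤443).
P3: not dominated.
P4: dominated by P6 (tolls 32≤44, fuel 38≤60, distance 309≤492).
P5: dominated by P6 (tolls 32≤34, fuel 38≤87, distance 309≤586).
P6: not dominated.
P7: not dominated (best tolls).
P8: not dominated (best distance).
P9: not dominated (best fuel).
P10: dominated by P3 (tolls 15≤23, fuel 112≤116, distance 104≤389).
P11: dominated by P1 (tolls 51≤69, fuel 56≤107, distance 308≤437).
P12: not dominated.

P3, P6, P7, P8, P9, P12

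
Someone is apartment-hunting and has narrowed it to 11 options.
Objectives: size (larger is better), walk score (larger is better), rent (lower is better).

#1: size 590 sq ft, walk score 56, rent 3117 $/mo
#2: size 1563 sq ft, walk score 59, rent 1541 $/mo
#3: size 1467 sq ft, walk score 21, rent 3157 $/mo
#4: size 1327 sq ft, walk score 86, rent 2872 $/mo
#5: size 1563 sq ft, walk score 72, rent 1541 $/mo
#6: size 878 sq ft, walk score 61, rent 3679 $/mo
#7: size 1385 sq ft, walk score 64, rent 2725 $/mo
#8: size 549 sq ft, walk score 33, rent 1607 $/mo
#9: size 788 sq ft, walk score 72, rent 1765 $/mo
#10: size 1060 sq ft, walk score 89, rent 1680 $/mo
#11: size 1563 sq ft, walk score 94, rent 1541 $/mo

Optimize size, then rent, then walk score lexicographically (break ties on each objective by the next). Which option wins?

First maximize size: best is 1563, kept {#2, #5, #11}.
Then minimize rent: best is 1541, kept {#2, #5, #11}.
Then maximize walk score: best is 94, kept {#11}.

#11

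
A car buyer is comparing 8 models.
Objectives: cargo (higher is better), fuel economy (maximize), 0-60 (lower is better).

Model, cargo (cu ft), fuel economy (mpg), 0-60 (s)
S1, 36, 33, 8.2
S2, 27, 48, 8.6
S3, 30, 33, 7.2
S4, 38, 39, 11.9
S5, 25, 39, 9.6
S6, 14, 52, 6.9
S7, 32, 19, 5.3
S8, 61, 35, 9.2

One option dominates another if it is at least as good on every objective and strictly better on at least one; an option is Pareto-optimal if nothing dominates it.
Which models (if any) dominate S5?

S2: cargo 27≥25, fuel economy 48≥39, 0-60 8.6≤9.6 — dominates S5.
Others (S1, S3, S4, S6, S7, S8) are each worse than S5 on at least one objective.

S2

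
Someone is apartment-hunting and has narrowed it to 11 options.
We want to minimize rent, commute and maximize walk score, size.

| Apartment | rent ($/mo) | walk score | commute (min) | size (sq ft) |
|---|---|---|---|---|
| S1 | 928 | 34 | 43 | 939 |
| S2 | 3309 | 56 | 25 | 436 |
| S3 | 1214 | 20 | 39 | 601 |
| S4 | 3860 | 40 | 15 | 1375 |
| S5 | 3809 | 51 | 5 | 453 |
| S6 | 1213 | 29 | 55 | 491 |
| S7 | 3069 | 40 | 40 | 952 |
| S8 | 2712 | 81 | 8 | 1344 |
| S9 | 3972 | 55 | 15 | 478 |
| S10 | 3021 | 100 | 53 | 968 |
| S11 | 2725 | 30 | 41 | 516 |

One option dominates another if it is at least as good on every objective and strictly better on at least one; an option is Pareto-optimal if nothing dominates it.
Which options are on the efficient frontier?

S1: not dominated (best rent).
S2: dominated by S8 (rent 2712≤3309, walk score 81≥56, commute 8≤25, size 1344≥436).
S3: not dominated.
S4: not dominated (best size).
S5: not dominated (best commute).
S6: dominated by S1 (rent 928≤1213, walk score 34≥29, commute 43≤55, size 939≥491).
S7: dominated by S8 (rent 2712≤3069, walk score 81≥40, commute 8≤40, size 1344≥952).
S8: not dominated.
S9: dominated by S8 (rent 2712≤3972, walk score 81≥55, commute 8≤15, size 1344≥478).
S10: not dominated (best walk score).
S11: dominated by S8 (rent 2712≤2725, walk score 81≥30, commute 8≤41, size 1344≥516).

S1, S3, S4, S5, S8, S10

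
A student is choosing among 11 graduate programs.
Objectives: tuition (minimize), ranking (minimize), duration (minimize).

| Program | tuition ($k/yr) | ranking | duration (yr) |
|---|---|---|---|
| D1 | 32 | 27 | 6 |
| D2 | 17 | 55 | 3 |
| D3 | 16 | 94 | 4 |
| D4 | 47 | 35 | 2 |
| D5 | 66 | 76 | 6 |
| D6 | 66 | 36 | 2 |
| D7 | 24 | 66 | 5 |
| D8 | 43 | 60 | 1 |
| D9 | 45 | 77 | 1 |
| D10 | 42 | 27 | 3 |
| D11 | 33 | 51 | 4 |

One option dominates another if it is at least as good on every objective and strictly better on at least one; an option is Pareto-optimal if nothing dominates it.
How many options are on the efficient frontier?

D1: not dominated.
D2: not dominated.
D3: not dominated (best tuition).
D4: not dominated.
D5: dominated by D1 (tuition 32≤66, ranking 27≤76, duration 6≤6).
D6: dominated by D4 (tuition 47≤66, ranking 35≤36, duration 2≤2).
D7: dominated by D2 (tuition 17≤24, ranking 55≤66, duration 3≤5).
D8: not dominated.
D9: dominated by D8 (tuition 43≤45, ranking 60≤77, duration 1≤1).
D10: not dominated.
D11: not dominated.
Pareto-optimal: D1, D2, D3, D4, D8, D10, D11 → 7.

7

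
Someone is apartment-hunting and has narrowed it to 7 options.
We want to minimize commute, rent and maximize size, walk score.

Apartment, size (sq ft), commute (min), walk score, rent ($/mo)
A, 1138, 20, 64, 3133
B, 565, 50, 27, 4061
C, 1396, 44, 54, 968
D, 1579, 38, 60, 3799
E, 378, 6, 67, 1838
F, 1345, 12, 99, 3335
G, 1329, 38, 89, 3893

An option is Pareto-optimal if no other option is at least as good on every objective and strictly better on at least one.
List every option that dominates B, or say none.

A: size 1138≥565, commute 20≤50, walk score 64≥27, rent 3133≤4061 — dominates B.
C: size 1396≥565, commute 44≤50, walk score 54≥27, rent 968≤4061 — dominates B.
D: size 1579≥565, commute 38≤50, walk score 60≥27, rent 3799≤4061 — dominates B.
F: size 1345≥565, commute 12≤50, walk score 99≥27, rent 3335≤4061 — dominates B.
G: size 1329≥565, commute 38≤50, walk score 89≥27, rent 3893≤4061 — dominates B.
Others (E) are each worse than B on at least one objective.

A, C, D, F, G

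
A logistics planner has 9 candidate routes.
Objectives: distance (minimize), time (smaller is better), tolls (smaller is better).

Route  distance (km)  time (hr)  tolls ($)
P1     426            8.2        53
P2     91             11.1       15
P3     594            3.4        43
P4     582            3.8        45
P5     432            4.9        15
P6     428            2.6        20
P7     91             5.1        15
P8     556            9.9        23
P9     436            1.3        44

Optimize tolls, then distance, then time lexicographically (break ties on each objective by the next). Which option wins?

P7

First minimize tolls: best is 15, kept {P2, P5, P7}.
Then minimize distance: best is 91, kept {P2, P7}.
Then minimize time: best is 5.1, kept {P7}.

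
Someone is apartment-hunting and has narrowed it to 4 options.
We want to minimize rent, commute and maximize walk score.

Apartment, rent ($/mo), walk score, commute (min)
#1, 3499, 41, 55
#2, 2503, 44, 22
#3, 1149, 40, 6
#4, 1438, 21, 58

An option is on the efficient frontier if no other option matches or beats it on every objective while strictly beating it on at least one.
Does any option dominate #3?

#1: worse on rent (3499 vs 1149).
#2: worse on rent (2503 vs 1149).
#4: worse on rent (1438 vs 1149).
No option is at least as good as #3 on every objective and strictly better on one.

No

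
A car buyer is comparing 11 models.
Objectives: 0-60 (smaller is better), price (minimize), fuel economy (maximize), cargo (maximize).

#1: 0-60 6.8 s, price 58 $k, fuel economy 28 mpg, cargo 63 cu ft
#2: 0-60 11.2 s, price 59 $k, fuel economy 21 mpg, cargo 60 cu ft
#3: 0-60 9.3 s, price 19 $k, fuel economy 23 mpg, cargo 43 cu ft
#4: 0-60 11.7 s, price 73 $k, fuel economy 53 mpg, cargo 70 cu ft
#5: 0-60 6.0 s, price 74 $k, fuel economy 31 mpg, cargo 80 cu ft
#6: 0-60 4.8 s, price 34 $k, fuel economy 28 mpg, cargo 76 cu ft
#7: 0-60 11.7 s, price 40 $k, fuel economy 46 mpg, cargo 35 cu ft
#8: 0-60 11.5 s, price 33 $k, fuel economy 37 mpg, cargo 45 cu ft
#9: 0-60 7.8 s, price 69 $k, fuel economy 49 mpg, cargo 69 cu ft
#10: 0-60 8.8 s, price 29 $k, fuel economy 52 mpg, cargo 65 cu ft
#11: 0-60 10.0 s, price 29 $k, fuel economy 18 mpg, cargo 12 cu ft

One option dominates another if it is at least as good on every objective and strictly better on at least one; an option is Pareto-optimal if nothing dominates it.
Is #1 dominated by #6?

Yes

#6 vs #1: 0-60 4.8≤6.8, price 34≤58, fuel economy 28≥28, cargo 76≥63 — #6 is at least as good on every objective with at least one strict improvement.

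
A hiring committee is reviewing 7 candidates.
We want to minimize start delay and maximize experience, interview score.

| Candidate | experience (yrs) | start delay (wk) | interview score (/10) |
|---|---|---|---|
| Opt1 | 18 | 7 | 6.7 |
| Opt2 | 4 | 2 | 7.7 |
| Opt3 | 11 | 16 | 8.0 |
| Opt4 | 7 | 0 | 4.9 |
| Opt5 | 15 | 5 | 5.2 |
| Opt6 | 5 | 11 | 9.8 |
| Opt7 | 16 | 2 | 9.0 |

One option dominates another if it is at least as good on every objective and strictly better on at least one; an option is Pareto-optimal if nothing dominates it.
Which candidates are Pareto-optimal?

Opt1: not dominated (best experience).
Opt2: dominated by Opt7 (experience 16≥4, start delay 2≤2, interview score 9.0≥7.7).
Opt3: dominated by Opt7 (experience 16≥11, start delay 2≤16, interview score 9.0≥8.0).
Opt4: not dominated (best start delay).
Opt5: dominated by Opt7 (experience 16≥15, start delay 2≤5, interview score 9.0≥5.2).
Opt6: not dominated (best interview score).
Opt7: not dominated.

Opt1, Opt4, Opt6, Opt7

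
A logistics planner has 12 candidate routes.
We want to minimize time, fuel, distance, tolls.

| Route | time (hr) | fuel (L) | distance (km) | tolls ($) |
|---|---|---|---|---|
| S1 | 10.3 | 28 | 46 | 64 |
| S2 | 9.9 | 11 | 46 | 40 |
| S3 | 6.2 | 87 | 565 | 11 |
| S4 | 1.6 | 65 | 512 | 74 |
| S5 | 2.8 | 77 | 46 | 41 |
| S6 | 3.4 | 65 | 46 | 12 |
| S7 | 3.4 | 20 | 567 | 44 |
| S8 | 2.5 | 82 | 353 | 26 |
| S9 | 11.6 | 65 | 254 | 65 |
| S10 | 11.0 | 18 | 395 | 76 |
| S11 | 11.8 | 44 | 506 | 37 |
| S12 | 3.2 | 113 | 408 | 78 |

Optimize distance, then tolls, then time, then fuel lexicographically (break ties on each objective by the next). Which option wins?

First minimize distance: best is 46, kept {S1, S2, S5, S6}.
Then minimize tolls: best is 12, kept {S6}.

S6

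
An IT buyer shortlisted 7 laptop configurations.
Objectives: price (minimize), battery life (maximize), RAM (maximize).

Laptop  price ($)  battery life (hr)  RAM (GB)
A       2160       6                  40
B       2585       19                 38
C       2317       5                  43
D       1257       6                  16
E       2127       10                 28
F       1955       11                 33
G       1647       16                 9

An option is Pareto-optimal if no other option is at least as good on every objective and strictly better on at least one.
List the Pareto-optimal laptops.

A, B, C, D, F, G

A: not dominated.
B: not dominated (best battery life).
C: not dominated (best RAM).
D: not dominated (best price).
E: dominated by F (price 1955≤2127, battery life 11≥10, RAM 33≥28).
F: not dominated.
G: not dominated.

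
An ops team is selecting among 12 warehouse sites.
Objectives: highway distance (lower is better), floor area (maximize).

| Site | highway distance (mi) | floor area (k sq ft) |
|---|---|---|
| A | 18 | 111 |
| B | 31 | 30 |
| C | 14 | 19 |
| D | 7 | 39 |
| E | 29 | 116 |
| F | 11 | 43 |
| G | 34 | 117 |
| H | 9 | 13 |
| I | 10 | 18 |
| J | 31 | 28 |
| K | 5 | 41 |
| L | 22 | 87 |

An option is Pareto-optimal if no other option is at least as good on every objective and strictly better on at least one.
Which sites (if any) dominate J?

A: highway distance 18≤31, floor area 111≥28 — dominates J.
B: highway distance 31≤31, floor area 30≥28 — dominates J.
D: highway distance 7≤31, floor area 39≥28 — dominates J.
E: highway distance 29≤31, floor area 116≥28 — dominates J.
F: highway distance 11≤31, floor area 43≥28 — dominates J.
K: highway distance 5≤31, floor area 41≥28 — dominates J.
L: highway distance 22≤31, floor area 87≥28 — dominates J.
Others (C, G, H, I) are each worse than J on at least one objective.

A, B, D, E, F, K, L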